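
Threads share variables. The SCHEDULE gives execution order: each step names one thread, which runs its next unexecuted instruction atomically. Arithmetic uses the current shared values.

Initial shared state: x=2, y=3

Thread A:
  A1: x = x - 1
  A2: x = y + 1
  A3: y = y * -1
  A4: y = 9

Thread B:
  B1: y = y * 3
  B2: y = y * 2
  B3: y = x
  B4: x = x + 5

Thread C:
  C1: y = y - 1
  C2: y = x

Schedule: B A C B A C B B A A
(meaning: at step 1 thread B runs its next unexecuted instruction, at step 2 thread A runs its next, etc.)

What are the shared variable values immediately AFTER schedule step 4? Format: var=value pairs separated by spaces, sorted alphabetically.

Answer: x=1 y=16

Derivation:
Step 1: thread B executes B1 (y = y * 3). Shared: x=2 y=9. PCs: A@0 B@1 C@0
Step 2: thread A executes A1 (x = x - 1). Shared: x=1 y=9. PCs: A@1 B@1 C@0
Step 3: thread C executes C1 (y = y - 1). Shared: x=1 y=8. PCs: A@1 B@1 C@1
Step 4: thread B executes B2 (y = y * 2). Shared: x=1 y=16. PCs: A@1 B@2 C@1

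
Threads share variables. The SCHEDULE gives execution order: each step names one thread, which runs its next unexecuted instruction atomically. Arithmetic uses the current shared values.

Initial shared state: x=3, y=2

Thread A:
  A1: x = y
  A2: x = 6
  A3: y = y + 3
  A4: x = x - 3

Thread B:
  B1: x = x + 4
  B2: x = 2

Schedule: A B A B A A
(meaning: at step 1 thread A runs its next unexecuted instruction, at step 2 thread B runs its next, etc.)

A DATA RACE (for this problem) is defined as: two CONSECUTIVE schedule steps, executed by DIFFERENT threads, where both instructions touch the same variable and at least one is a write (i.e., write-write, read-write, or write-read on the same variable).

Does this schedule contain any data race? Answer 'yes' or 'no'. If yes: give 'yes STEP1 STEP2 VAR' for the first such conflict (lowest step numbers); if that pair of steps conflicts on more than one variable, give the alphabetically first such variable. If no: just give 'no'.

Answer: yes 1 2 x

Derivation:
Steps 1,2: A(x = y) vs B(x = x + 4). RACE on x (W-W).
Steps 2,3: B(x = x + 4) vs A(x = 6). RACE on x (W-W).
Steps 3,4: A(x = 6) vs B(x = 2). RACE on x (W-W).
Steps 4,5: B(r=-,w=x) vs A(r=y,w=y). No conflict.
Steps 5,6: same thread (A). No race.
First conflict at steps 1,2.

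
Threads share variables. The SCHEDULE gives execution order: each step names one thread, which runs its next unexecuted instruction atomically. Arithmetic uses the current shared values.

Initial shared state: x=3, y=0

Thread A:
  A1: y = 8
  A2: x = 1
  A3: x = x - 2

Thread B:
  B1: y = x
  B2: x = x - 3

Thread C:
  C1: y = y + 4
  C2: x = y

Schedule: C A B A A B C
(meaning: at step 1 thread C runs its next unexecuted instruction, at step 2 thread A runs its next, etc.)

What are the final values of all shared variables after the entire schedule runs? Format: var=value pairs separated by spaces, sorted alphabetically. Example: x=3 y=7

Step 1: thread C executes C1 (y = y + 4). Shared: x=3 y=4. PCs: A@0 B@0 C@1
Step 2: thread A executes A1 (y = 8). Shared: x=3 y=8. PCs: A@1 B@0 C@1
Step 3: thread B executes B1 (y = x). Shared: x=3 y=3. PCs: A@1 B@1 C@1
Step 4: thread A executes A2 (x = 1). Shared: x=1 y=3. PCs: A@2 B@1 C@1
Step 5: thread A executes A3 (x = x - 2). Shared: x=-1 y=3. PCs: A@3 B@1 C@1
Step 6: thread B executes B2 (x = x - 3). Shared: x=-4 y=3. PCs: A@3 B@2 C@1
Step 7: thread C executes C2 (x = y). Shared: x=3 y=3. PCs: A@3 B@2 C@2

Answer: x=3 y=3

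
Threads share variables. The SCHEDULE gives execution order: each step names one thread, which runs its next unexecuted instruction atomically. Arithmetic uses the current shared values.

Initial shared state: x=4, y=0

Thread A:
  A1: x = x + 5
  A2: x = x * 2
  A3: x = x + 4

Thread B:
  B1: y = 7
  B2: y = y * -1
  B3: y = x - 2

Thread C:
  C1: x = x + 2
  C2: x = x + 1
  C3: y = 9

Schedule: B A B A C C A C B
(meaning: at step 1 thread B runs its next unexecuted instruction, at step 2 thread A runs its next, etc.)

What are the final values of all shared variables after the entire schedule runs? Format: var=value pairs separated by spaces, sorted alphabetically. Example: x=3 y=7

Step 1: thread B executes B1 (y = 7). Shared: x=4 y=7. PCs: A@0 B@1 C@0
Step 2: thread A executes A1 (x = x + 5). Shared: x=9 y=7. PCs: A@1 B@1 C@0
Step 3: thread B executes B2 (y = y * -1). Shared: x=9 y=-7. PCs: A@1 B@2 C@0
Step 4: thread A executes A2 (x = x * 2). Shared: x=18 y=-7. PCs: A@2 B@2 C@0
Step 5: thread C executes C1 (x = x + 2). Shared: x=20 y=-7. PCs: A@2 B@2 C@1
Step 6: thread C executes C2 (x = x + 1). Shared: x=21 y=-7. PCs: A@2 B@2 C@2
Step 7: thread A executes A3 (x = x + 4). Shared: x=25 y=-7. PCs: A@3 B@2 C@2
Step 8: thread C executes C3 (y = 9). Shared: x=25 y=9. PCs: A@3 B@2 C@3
Step 9: thread B executes B3 (y = x - 2). Shared: x=25 y=23. PCs: A@3 B@3 C@3

Answer: x=25 y=23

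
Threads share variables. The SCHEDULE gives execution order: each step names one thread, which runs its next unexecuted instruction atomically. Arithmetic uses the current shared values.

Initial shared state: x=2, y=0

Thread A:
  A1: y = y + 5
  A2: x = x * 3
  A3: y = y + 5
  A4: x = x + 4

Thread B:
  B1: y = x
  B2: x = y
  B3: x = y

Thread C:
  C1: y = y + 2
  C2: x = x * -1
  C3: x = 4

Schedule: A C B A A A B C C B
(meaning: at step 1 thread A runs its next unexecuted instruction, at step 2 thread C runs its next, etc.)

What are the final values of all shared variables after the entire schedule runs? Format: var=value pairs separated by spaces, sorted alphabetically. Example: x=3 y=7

Step 1: thread A executes A1 (y = y + 5). Shared: x=2 y=5. PCs: A@1 B@0 C@0
Step 2: thread C executes C1 (y = y + 2). Shared: x=2 y=7. PCs: A@1 B@0 C@1
Step 3: thread B executes B1 (y = x). Shared: x=2 y=2. PCs: A@1 B@1 C@1
Step 4: thread A executes A2 (x = x * 3). Shared: x=6 y=2. PCs: A@2 B@1 C@1
Step 5: thread A executes A3 (y = y + 5). Shared: x=6 y=7. PCs: A@3 B@1 C@1
Step 6: thread A executes A4 (x = x + 4). Shared: x=10 y=7. PCs: A@4 B@1 C@1
Step 7: thread B executes B2 (x = y). Shared: x=7 y=7. PCs: A@4 B@2 C@1
Step 8: thread C executes C2 (x = x * -1). Shared: x=-7 y=7. PCs: A@4 B@2 C@2
Step 9: thread C executes C3 (x = 4). Shared: x=4 y=7. PCs: A@4 B@2 C@3
Step 10: thread B executes B3 (x = y). Shared: x=7 y=7. PCs: A@4 B@3 C@3

Answer: x=7 y=7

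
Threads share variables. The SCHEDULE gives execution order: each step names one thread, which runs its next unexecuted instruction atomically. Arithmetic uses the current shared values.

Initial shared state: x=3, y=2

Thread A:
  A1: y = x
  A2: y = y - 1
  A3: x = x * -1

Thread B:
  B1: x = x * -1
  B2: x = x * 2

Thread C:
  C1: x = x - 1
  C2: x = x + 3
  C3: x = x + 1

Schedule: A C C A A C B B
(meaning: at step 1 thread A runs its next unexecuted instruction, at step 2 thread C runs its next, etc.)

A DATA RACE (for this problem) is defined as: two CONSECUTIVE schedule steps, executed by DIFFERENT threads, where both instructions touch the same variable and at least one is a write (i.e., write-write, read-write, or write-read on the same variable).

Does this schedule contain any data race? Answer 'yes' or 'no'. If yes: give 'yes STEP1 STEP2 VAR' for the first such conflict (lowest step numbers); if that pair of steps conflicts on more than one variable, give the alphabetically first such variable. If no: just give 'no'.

Steps 1,2: A(y = x) vs C(x = x - 1). RACE on x (R-W).
Steps 2,3: same thread (C). No race.
Steps 3,4: C(r=x,w=x) vs A(r=y,w=y). No conflict.
Steps 4,5: same thread (A). No race.
Steps 5,6: A(x = x * -1) vs C(x = x + 1). RACE on x (W-W).
Steps 6,7: C(x = x + 1) vs B(x = x * -1). RACE on x (W-W).
Steps 7,8: same thread (B). No race.
First conflict at steps 1,2.

Answer: yes 1 2 x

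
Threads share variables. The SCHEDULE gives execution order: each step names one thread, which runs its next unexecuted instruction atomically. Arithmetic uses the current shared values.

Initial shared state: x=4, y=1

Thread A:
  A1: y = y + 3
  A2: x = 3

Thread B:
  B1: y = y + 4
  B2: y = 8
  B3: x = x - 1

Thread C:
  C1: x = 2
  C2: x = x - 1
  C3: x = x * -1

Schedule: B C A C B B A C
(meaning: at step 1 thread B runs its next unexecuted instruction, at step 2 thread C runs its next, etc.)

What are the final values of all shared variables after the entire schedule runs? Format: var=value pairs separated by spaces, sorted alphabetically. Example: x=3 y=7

Step 1: thread B executes B1 (y = y + 4). Shared: x=4 y=5. PCs: A@0 B@1 C@0
Step 2: thread C executes C1 (x = 2). Shared: x=2 y=5. PCs: A@0 B@1 C@1
Step 3: thread A executes A1 (y = y + 3). Shared: x=2 y=8. PCs: A@1 B@1 C@1
Step 4: thread C executes C2 (x = x - 1). Shared: x=1 y=8. PCs: A@1 B@1 C@2
Step 5: thread B executes B2 (y = 8). Shared: x=1 y=8. PCs: A@1 B@2 C@2
Step 6: thread B executes B3 (x = x - 1). Shared: x=0 y=8. PCs: A@1 B@3 C@2
Step 7: thread A executes A2 (x = 3). Shared: x=3 y=8. PCs: A@2 B@3 C@2
Step 8: thread C executes C3 (x = x * -1). Shared: x=-3 y=8. PCs: A@2 B@3 C@3

Answer: x=-3 y=8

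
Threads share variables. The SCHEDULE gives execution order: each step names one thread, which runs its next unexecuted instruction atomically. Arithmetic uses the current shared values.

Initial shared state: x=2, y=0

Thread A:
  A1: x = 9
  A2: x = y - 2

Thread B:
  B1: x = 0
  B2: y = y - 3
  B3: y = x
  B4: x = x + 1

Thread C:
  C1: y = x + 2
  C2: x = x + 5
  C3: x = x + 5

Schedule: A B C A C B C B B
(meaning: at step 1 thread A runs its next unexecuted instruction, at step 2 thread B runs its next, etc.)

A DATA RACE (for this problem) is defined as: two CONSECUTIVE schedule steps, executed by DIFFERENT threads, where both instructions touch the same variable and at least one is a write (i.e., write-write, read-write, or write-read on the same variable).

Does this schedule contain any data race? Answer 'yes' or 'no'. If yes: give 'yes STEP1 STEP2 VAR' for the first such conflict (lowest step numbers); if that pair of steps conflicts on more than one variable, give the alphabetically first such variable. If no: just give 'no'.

Answer: yes 1 2 x

Derivation:
Steps 1,2: A(x = 9) vs B(x = 0). RACE on x (W-W).
Steps 2,3: B(x = 0) vs C(y = x + 2). RACE on x (W-R).
Steps 3,4: C(y = x + 2) vs A(x = y - 2). RACE on x (R-W), y (W-R). Multiple vars; alphabetically first is x.
Steps 4,5: A(x = y - 2) vs C(x = x + 5). RACE on x (W-W).
Steps 5,6: C(r=x,w=x) vs B(r=y,w=y). No conflict.
Steps 6,7: B(r=y,w=y) vs C(r=x,w=x). No conflict.
Steps 7,8: C(x = x + 5) vs B(y = x). RACE on x (W-R).
Steps 8,9: same thread (B). No race.
First conflict at steps 1,2.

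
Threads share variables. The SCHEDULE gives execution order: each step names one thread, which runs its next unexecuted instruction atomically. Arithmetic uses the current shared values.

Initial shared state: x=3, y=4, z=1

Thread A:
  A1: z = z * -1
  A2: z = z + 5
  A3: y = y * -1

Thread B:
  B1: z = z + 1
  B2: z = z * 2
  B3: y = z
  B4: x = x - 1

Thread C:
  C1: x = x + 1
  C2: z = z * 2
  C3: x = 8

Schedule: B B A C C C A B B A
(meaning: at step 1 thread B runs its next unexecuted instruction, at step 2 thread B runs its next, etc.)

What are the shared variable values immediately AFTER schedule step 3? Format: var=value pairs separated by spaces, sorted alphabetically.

Step 1: thread B executes B1 (z = z + 1). Shared: x=3 y=4 z=2. PCs: A@0 B@1 C@0
Step 2: thread B executes B2 (z = z * 2). Shared: x=3 y=4 z=4. PCs: A@0 B@2 C@0
Step 3: thread A executes A1 (z = z * -1). Shared: x=3 y=4 z=-4. PCs: A@1 B@2 C@0

Answer: x=3 y=4 z=-4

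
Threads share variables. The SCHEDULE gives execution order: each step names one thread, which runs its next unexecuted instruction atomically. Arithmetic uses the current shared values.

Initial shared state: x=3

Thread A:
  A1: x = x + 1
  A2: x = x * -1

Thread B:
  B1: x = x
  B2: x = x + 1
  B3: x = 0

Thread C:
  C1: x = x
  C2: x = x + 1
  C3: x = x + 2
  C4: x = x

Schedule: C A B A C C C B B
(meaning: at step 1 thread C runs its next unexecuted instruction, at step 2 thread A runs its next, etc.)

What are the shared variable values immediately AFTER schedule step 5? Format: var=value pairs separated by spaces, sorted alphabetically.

Step 1: thread C executes C1 (x = x). Shared: x=3. PCs: A@0 B@0 C@1
Step 2: thread A executes A1 (x = x + 1). Shared: x=4. PCs: A@1 B@0 C@1
Step 3: thread B executes B1 (x = x). Shared: x=4. PCs: A@1 B@1 C@1
Step 4: thread A executes A2 (x = x * -1). Shared: x=-4. PCs: A@2 B@1 C@1
Step 5: thread C executes C2 (x = x + 1). Shared: x=-3. PCs: A@2 B@1 C@2

Answer: x=-3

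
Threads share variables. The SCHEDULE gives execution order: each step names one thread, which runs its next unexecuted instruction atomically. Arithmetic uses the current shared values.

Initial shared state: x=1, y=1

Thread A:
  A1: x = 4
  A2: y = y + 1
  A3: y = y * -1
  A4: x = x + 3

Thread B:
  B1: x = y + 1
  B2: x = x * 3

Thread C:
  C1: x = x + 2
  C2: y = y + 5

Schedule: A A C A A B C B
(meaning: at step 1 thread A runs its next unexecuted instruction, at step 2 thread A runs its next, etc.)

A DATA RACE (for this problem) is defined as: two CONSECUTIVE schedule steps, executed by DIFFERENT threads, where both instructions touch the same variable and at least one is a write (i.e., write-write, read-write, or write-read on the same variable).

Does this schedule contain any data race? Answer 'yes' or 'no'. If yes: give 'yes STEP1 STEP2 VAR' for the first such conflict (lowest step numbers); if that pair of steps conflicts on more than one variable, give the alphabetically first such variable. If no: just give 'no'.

Steps 1,2: same thread (A). No race.
Steps 2,3: A(r=y,w=y) vs C(r=x,w=x). No conflict.
Steps 3,4: C(r=x,w=x) vs A(r=y,w=y). No conflict.
Steps 4,5: same thread (A). No race.
Steps 5,6: A(x = x + 3) vs B(x = y + 1). RACE on x (W-W).
Steps 6,7: B(x = y + 1) vs C(y = y + 5). RACE on y (R-W).
Steps 7,8: C(r=y,w=y) vs B(r=x,w=x). No conflict.
First conflict at steps 5,6.

Answer: yes 5 6 x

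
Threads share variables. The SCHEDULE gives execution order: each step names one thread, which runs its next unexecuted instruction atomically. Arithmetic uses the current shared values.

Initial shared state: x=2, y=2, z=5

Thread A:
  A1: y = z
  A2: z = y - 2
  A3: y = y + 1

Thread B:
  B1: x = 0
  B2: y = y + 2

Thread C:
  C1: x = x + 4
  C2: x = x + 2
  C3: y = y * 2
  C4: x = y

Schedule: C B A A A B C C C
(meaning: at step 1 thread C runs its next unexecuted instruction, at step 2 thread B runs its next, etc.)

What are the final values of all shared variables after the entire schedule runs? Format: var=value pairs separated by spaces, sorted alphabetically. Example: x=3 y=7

Answer: x=16 y=16 z=3

Derivation:
Step 1: thread C executes C1 (x = x + 4). Shared: x=6 y=2 z=5. PCs: A@0 B@0 C@1
Step 2: thread B executes B1 (x = 0). Shared: x=0 y=2 z=5. PCs: A@0 B@1 C@1
Step 3: thread A executes A1 (y = z). Shared: x=0 y=5 z=5. PCs: A@1 B@1 C@1
Step 4: thread A executes A2 (z = y - 2). Shared: x=0 y=5 z=3. PCs: A@2 B@1 C@1
Step 5: thread A executes A3 (y = y + 1). Shared: x=0 y=6 z=3. PCs: A@3 B@1 C@1
Step 6: thread B executes B2 (y = y + 2). Shared: x=0 y=8 z=3. PCs: A@3 B@2 C@1
Step 7: thread C executes C2 (x = x + 2). Shared: x=2 y=8 z=3. PCs: A@3 B@2 C@2
Step 8: thread C executes C3 (y = y * 2). Shared: x=2 y=16 z=3. PCs: A@3 B@2 C@3
Step 9: thread C executes C4 (x = y). Shared: x=16 y=16 z=3. PCs: A@3 B@2 C@4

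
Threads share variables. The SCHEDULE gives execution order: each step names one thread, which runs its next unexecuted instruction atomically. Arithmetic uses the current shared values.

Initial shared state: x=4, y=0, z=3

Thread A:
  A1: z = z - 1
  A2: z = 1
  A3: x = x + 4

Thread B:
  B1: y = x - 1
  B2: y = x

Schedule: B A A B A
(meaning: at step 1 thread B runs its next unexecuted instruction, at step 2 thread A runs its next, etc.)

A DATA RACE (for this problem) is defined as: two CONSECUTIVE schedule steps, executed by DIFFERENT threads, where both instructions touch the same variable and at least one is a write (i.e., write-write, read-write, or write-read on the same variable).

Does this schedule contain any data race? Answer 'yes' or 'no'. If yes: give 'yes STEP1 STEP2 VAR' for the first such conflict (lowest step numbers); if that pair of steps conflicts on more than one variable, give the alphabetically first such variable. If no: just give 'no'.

Answer: yes 4 5 x

Derivation:
Steps 1,2: B(r=x,w=y) vs A(r=z,w=z). No conflict.
Steps 2,3: same thread (A). No race.
Steps 3,4: A(r=-,w=z) vs B(r=x,w=y). No conflict.
Steps 4,5: B(y = x) vs A(x = x + 4). RACE on x (R-W).
First conflict at steps 4,5.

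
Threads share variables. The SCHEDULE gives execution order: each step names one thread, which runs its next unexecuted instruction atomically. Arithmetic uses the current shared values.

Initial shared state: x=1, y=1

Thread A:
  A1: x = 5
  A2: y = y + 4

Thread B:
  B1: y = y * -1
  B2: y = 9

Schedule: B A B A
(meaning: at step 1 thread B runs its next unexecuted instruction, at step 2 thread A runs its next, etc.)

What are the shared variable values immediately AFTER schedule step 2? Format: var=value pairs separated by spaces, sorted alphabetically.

Answer: x=5 y=-1

Derivation:
Step 1: thread B executes B1 (y = y * -1). Shared: x=1 y=-1. PCs: A@0 B@1
Step 2: thread A executes A1 (x = 5). Shared: x=5 y=-1. PCs: A@1 B@1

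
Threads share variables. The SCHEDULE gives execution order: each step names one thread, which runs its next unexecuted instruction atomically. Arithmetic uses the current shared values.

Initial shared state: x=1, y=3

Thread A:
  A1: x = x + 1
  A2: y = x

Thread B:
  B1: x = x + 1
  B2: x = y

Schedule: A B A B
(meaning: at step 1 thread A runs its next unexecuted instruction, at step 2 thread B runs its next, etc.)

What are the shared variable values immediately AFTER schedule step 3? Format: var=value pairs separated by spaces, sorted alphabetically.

Answer: x=3 y=3

Derivation:
Step 1: thread A executes A1 (x = x + 1). Shared: x=2 y=3. PCs: A@1 B@0
Step 2: thread B executes B1 (x = x + 1). Shared: x=3 y=3. PCs: A@1 B@1
Step 3: thread A executes A2 (y = x). Shared: x=3 y=3. PCs: A@2 B@1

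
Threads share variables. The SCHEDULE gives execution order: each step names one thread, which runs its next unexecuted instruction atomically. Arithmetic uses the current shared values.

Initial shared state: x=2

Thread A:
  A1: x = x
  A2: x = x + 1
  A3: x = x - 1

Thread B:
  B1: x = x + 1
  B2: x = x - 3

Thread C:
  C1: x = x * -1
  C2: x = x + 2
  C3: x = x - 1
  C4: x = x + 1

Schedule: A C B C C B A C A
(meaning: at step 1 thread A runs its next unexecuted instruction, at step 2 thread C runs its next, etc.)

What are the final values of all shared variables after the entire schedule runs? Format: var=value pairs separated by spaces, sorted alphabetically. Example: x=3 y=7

Step 1: thread A executes A1 (x = x). Shared: x=2. PCs: A@1 B@0 C@0
Step 2: thread C executes C1 (x = x * -1). Shared: x=-2. PCs: A@1 B@0 C@1
Step 3: thread B executes B1 (x = x + 1). Shared: x=-1. PCs: A@1 B@1 C@1
Step 4: thread C executes C2 (x = x + 2). Shared: x=1. PCs: A@1 B@1 C@2
Step 5: thread C executes C3 (x = x - 1). Shared: x=0. PCs: A@1 B@1 C@3
Step 6: thread B executes B2 (x = x - 3). Shared: x=-3. PCs: A@1 B@2 C@3
Step 7: thread A executes A2 (x = x + 1). Shared: x=-2. PCs: A@2 B@2 C@3
Step 8: thread C executes C4 (x = x + 1). Shared: x=-1. PCs: A@2 B@2 C@4
Step 9: thread A executes A3 (x = x - 1). Shared: x=-2. PCs: A@3 B@2 C@4

Answer: x=-2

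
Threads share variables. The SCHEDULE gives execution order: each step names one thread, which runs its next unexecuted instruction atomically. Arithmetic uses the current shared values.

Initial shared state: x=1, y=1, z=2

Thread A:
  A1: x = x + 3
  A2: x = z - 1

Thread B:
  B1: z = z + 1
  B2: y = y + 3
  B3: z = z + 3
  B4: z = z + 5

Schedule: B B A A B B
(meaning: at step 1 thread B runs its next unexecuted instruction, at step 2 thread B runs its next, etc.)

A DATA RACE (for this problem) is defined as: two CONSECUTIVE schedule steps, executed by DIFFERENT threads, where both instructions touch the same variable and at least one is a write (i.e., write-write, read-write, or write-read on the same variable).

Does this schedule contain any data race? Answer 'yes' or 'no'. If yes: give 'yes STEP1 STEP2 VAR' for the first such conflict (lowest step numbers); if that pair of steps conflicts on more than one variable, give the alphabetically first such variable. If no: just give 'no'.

Steps 1,2: same thread (B). No race.
Steps 2,3: B(r=y,w=y) vs A(r=x,w=x). No conflict.
Steps 3,4: same thread (A). No race.
Steps 4,5: A(x = z - 1) vs B(z = z + 3). RACE on z (R-W).
Steps 5,6: same thread (B). No race.
First conflict at steps 4,5.

Answer: yes 4 5 z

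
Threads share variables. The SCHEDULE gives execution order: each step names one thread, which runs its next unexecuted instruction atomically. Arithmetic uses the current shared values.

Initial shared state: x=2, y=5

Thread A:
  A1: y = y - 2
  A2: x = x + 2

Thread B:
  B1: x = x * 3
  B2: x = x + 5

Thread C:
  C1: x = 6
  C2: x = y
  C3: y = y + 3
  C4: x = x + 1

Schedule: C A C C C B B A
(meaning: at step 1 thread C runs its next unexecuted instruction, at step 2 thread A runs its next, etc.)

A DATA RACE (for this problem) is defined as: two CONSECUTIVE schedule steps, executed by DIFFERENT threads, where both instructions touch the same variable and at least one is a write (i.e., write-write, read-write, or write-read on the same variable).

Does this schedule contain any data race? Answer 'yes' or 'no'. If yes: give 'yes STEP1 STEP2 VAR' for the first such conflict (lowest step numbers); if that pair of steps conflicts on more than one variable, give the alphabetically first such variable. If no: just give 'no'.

Answer: yes 2 3 y

Derivation:
Steps 1,2: C(r=-,w=x) vs A(r=y,w=y). No conflict.
Steps 2,3: A(y = y - 2) vs C(x = y). RACE on y (W-R).
Steps 3,4: same thread (C). No race.
Steps 4,5: same thread (C). No race.
Steps 5,6: C(x = x + 1) vs B(x = x * 3). RACE on x (W-W).
Steps 6,7: same thread (B). No race.
Steps 7,8: B(x = x + 5) vs A(x = x + 2). RACE on x (W-W).
First conflict at steps 2,3.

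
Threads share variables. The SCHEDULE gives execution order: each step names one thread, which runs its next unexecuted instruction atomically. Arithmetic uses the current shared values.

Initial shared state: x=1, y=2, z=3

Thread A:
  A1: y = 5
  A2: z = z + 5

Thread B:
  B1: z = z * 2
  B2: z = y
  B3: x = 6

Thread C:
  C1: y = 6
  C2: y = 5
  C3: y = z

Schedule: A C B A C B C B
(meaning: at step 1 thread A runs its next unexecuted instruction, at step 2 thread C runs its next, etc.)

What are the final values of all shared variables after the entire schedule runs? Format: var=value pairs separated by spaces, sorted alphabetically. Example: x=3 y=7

Answer: x=6 y=5 z=5

Derivation:
Step 1: thread A executes A1 (y = 5). Shared: x=1 y=5 z=3. PCs: A@1 B@0 C@0
Step 2: thread C executes C1 (y = 6). Shared: x=1 y=6 z=3. PCs: A@1 B@0 C@1
Step 3: thread B executes B1 (z = z * 2). Shared: x=1 y=6 z=6. PCs: A@1 B@1 C@1
Step 4: thread A executes A2 (z = z + 5). Shared: x=1 y=6 z=11. PCs: A@2 B@1 C@1
Step 5: thread C executes C2 (y = 5). Shared: x=1 y=5 z=11. PCs: A@2 B@1 C@2
Step 6: thread B executes B2 (z = y). Shared: x=1 y=5 z=5. PCs: A@2 B@2 C@2
Step 7: thread C executes C3 (y = z). Shared: x=1 y=5 z=5. PCs: A@2 B@2 C@3
Step 8: thread B executes B3 (x = 6). Shared: x=6 y=5 z=5. PCs: A@2 B@3 C@3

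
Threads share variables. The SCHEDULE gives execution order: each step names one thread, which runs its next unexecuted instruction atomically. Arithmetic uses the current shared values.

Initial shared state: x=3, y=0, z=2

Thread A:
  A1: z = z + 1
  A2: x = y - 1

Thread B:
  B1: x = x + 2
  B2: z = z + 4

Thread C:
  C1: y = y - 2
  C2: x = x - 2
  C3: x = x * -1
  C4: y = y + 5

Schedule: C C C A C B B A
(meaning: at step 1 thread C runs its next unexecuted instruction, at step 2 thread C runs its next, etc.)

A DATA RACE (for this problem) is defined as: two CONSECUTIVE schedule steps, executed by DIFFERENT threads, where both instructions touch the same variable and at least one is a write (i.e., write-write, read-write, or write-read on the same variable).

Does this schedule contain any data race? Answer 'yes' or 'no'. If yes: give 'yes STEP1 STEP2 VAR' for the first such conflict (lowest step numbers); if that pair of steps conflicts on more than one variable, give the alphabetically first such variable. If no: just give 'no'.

Answer: no

Derivation:
Steps 1,2: same thread (C). No race.
Steps 2,3: same thread (C). No race.
Steps 3,4: C(r=x,w=x) vs A(r=z,w=z). No conflict.
Steps 4,5: A(r=z,w=z) vs C(r=y,w=y). No conflict.
Steps 5,6: C(r=y,w=y) vs B(r=x,w=x). No conflict.
Steps 6,7: same thread (B). No race.
Steps 7,8: B(r=z,w=z) vs A(r=y,w=x). No conflict.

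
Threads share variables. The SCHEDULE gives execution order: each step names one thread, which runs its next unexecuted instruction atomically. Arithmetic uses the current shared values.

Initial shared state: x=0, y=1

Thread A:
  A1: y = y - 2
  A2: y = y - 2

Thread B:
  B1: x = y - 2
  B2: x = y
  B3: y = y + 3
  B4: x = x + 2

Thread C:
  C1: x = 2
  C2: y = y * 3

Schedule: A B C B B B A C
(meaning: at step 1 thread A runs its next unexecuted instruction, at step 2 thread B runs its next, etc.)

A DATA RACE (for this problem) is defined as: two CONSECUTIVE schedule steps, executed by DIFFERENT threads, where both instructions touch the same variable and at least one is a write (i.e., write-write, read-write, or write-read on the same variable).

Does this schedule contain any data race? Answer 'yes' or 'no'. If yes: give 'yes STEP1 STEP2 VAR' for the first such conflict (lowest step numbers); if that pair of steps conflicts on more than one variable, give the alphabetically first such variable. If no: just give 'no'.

Answer: yes 1 2 y

Derivation:
Steps 1,2: A(y = y - 2) vs B(x = y - 2). RACE on y (W-R).
Steps 2,3: B(x = y - 2) vs C(x = 2). RACE on x (W-W).
Steps 3,4: C(x = 2) vs B(x = y). RACE on x (W-W).
Steps 4,5: same thread (B). No race.
Steps 5,6: same thread (B). No race.
Steps 6,7: B(r=x,w=x) vs A(r=y,w=y). No conflict.
Steps 7,8: A(y = y - 2) vs C(y = y * 3). RACE on y (W-W).
First conflict at steps 1,2.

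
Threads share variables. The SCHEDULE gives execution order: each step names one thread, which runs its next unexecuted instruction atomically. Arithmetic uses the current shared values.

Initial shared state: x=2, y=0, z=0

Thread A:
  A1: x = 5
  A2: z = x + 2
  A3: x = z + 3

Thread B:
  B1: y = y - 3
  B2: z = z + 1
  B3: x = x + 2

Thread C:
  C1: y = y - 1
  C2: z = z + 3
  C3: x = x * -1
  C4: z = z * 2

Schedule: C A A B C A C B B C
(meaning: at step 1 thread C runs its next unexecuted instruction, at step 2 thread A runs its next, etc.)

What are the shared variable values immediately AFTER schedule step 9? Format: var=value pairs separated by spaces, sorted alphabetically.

Answer: x=-11 y=-4 z=11

Derivation:
Step 1: thread C executes C1 (y = y - 1). Shared: x=2 y=-1 z=0. PCs: A@0 B@0 C@1
Step 2: thread A executes A1 (x = 5). Shared: x=5 y=-1 z=0. PCs: A@1 B@0 C@1
Step 3: thread A executes A2 (z = x + 2). Shared: x=5 y=-1 z=7. PCs: A@2 B@0 C@1
Step 4: thread B executes B1 (y = y - 3). Shared: x=5 y=-4 z=7. PCs: A@2 B@1 C@1
Step 5: thread C executes C2 (z = z + 3). Shared: x=5 y=-4 z=10. PCs: A@2 B@1 C@2
Step 6: thread A executes A3 (x = z + 3). Shared: x=13 y=-4 z=10. PCs: A@3 B@1 C@2
Step 7: thread C executes C3 (x = x * -1). Shared: x=-13 y=-4 z=10. PCs: A@3 B@1 C@3
Step 8: thread B executes B2 (z = z + 1). Shared: x=-13 y=-4 z=11. PCs: A@3 B@2 C@3
Step 9: thread B executes B3 (x = x + 2). Shared: x=-11 y=-4 z=11. PCs: A@3 B@3 C@3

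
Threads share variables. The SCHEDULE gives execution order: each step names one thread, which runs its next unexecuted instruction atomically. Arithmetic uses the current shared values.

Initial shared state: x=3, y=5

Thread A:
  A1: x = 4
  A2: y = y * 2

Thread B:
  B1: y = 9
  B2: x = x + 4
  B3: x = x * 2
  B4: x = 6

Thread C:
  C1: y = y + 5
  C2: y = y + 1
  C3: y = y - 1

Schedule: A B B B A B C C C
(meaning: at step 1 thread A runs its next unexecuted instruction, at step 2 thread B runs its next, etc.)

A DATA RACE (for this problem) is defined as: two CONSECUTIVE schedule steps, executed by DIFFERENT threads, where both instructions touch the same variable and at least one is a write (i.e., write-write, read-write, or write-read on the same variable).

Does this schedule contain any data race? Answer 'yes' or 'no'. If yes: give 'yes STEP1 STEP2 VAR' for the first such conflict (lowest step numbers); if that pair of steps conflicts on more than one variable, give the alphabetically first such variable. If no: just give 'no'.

Steps 1,2: A(r=-,w=x) vs B(r=-,w=y). No conflict.
Steps 2,3: same thread (B). No race.
Steps 3,4: same thread (B). No race.
Steps 4,5: B(r=x,w=x) vs A(r=y,w=y). No conflict.
Steps 5,6: A(r=y,w=y) vs B(r=-,w=x). No conflict.
Steps 6,7: B(r=-,w=x) vs C(r=y,w=y). No conflict.
Steps 7,8: same thread (C). No race.
Steps 8,9: same thread (C). No race.

Answer: no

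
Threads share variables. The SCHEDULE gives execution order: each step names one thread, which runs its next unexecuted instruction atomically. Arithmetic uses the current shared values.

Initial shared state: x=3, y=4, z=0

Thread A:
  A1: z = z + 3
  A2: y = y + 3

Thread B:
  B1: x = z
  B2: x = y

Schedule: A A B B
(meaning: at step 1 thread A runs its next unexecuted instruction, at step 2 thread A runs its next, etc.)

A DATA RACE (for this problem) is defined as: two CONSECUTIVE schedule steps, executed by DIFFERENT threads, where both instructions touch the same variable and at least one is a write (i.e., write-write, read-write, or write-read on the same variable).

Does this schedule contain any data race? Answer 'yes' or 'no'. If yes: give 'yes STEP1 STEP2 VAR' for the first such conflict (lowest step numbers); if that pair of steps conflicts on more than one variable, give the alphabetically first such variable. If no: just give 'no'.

Steps 1,2: same thread (A). No race.
Steps 2,3: A(r=y,w=y) vs B(r=z,w=x). No conflict.
Steps 3,4: same thread (B). No race.

Answer: no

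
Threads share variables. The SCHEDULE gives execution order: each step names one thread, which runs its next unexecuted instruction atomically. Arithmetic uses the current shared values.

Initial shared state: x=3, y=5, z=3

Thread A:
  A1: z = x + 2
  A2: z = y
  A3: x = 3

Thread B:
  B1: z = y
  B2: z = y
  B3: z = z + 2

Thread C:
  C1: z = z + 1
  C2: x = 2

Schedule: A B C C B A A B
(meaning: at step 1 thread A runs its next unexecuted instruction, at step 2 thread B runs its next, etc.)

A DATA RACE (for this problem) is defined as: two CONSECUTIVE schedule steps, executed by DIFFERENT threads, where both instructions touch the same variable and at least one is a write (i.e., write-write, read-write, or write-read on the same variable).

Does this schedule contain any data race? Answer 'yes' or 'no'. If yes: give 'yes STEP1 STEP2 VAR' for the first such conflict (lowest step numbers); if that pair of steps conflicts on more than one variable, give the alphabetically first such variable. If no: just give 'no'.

Steps 1,2: A(z = x + 2) vs B(z = y). RACE on z (W-W).
Steps 2,3: B(z = y) vs C(z = z + 1). RACE on z (W-W).
Steps 3,4: same thread (C). No race.
Steps 4,5: C(r=-,w=x) vs B(r=y,w=z). No conflict.
Steps 5,6: B(z = y) vs A(z = y). RACE on z (W-W).
Steps 6,7: same thread (A). No race.
Steps 7,8: A(r=-,w=x) vs B(r=z,w=z). No conflict.
First conflict at steps 1,2.

Answer: yes 1 2 z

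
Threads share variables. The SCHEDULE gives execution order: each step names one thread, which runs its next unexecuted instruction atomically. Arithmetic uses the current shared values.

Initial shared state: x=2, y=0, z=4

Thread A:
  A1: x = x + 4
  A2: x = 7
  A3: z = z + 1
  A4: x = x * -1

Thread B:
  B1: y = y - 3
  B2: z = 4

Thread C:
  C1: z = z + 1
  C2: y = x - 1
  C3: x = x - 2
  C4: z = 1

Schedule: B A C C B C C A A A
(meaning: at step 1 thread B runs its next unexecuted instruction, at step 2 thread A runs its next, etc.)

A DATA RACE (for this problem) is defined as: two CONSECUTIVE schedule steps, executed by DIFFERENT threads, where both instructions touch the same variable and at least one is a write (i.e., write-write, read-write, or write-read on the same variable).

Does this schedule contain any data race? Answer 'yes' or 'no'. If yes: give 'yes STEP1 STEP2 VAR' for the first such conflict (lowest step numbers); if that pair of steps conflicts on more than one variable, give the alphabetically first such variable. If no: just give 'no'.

Answer: no

Derivation:
Steps 1,2: B(r=y,w=y) vs A(r=x,w=x). No conflict.
Steps 2,3: A(r=x,w=x) vs C(r=z,w=z). No conflict.
Steps 3,4: same thread (C). No race.
Steps 4,5: C(r=x,w=y) vs B(r=-,w=z). No conflict.
Steps 5,6: B(r=-,w=z) vs C(r=x,w=x). No conflict.
Steps 6,7: same thread (C). No race.
Steps 7,8: C(r=-,w=z) vs A(r=-,w=x). No conflict.
Steps 8,9: same thread (A). No race.
Steps 9,10: same thread (A). No race.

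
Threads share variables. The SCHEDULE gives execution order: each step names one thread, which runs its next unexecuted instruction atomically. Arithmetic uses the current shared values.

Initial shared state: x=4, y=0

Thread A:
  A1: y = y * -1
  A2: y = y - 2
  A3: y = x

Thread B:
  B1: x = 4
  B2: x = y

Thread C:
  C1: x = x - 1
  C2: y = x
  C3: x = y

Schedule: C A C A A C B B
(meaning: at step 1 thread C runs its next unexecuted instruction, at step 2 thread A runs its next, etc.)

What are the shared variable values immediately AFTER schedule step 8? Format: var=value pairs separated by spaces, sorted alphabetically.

Step 1: thread C executes C1 (x = x - 1). Shared: x=3 y=0. PCs: A@0 B@0 C@1
Step 2: thread A executes A1 (y = y * -1). Shared: x=3 y=0. PCs: A@1 B@0 C@1
Step 3: thread C executes C2 (y = x). Shared: x=3 y=3. PCs: A@1 B@0 C@2
Step 4: thread A executes A2 (y = y - 2). Shared: x=3 y=1. PCs: A@2 B@0 C@2
Step 5: thread A executes A3 (y = x). Shared: x=3 y=3. PCs: A@3 B@0 C@2
Step 6: thread C executes C3 (x = y). Shared: x=3 y=3. PCs: A@3 B@0 C@3
Step 7: thread B executes B1 (x = 4). Shared: x=4 y=3. PCs: A@3 B@1 C@3
Step 8: thread B executes B2 (x = y). Shared: x=3 y=3. PCs: A@3 B@2 C@3

Answer: x=3 y=3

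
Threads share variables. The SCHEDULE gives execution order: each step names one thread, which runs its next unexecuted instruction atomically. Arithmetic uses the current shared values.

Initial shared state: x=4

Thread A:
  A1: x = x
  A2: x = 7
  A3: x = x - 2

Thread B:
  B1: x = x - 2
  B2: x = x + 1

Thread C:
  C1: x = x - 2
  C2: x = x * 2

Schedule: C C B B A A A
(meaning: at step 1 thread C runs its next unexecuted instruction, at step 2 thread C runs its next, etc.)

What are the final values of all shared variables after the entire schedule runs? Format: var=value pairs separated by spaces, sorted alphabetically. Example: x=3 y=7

Answer: x=5

Derivation:
Step 1: thread C executes C1 (x = x - 2). Shared: x=2. PCs: A@0 B@0 C@1
Step 2: thread C executes C2 (x = x * 2). Shared: x=4. PCs: A@0 B@0 C@2
Step 3: thread B executes B1 (x = x - 2). Shared: x=2. PCs: A@0 B@1 C@2
Step 4: thread B executes B2 (x = x + 1). Shared: x=3. PCs: A@0 B@2 C@2
Step 5: thread A executes A1 (x = x). Shared: x=3. PCs: A@1 B@2 C@2
Step 6: thread A executes A2 (x = 7). Shared: x=7. PCs: A@2 B@2 C@2
Step 7: thread A executes A3 (x = x - 2). Shared: x=5. PCs: A@3 B@2 C@2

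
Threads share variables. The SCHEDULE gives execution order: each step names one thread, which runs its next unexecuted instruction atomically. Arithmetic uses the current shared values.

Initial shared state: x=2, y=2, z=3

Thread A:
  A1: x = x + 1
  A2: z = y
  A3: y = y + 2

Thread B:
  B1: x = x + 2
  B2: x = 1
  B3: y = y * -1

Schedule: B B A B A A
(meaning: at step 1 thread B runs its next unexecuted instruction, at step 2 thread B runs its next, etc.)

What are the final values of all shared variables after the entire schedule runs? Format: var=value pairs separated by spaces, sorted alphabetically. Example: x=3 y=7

Step 1: thread B executes B1 (x = x + 2). Shared: x=4 y=2 z=3. PCs: A@0 B@1
Step 2: thread B executes B2 (x = 1). Shared: x=1 y=2 z=3. PCs: A@0 B@2
Step 3: thread A executes A1 (x = x + 1). Shared: x=2 y=2 z=3. PCs: A@1 B@2
Step 4: thread B executes B3 (y = y * -1). Shared: x=2 y=-2 z=3. PCs: A@1 B@3
Step 5: thread A executes A2 (z = y). Shared: x=2 y=-2 z=-2. PCs: A@2 B@3
Step 6: thread A executes A3 (y = y + 2). Shared: x=2 y=0 z=-2. PCs: A@3 B@3

Answer: x=2 y=0 z=-2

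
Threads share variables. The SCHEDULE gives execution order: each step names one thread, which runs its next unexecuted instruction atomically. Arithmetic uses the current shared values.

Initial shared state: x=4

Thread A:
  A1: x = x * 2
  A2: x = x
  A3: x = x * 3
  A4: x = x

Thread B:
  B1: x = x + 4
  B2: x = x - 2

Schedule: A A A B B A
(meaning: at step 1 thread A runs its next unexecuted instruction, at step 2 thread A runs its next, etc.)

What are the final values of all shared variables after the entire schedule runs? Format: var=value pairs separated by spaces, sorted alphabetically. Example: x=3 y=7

Step 1: thread A executes A1 (x = x * 2). Shared: x=8. PCs: A@1 B@0
Step 2: thread A executes A2 (x = x). Shared: x=8. PCs: A@2 B@0
Step 3: thread A executes A3 (x = x * 3). Shared: x=24. PCs: A@3 B@0
Step 4: thread B executes B1 (x = x + 4). Shared: x=28. PCs: A@3 B@1
Step 5: thread B executes B2 (x = x - 2). Shared: x=26. PCs: A@3 B@2
Step 6: thread A executes A4 (x = x). Shared: x=26. PCs: A@4 B@2

Answer: x=26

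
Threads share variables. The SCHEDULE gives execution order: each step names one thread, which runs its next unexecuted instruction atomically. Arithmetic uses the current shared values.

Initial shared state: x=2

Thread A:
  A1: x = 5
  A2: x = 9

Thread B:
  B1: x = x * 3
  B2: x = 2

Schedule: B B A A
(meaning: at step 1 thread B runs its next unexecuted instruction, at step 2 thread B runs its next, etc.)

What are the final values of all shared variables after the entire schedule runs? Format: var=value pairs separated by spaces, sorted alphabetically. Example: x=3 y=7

Step 1: thread B executes B1 (x = x * 3). Shared: x=6. PCs: A@0 B@1
Step 2: thread B executes B2 (x = 2). Shared: x=2. PCs: A@0 B@2
Step 3: thread A executes A1 (x = 5). Shared: x=5. PCs: A@1 B@2
Step 4: thread A executes A2 (x = 9). Shared: x=9. PCs: A@2 B@2

Answer: x=9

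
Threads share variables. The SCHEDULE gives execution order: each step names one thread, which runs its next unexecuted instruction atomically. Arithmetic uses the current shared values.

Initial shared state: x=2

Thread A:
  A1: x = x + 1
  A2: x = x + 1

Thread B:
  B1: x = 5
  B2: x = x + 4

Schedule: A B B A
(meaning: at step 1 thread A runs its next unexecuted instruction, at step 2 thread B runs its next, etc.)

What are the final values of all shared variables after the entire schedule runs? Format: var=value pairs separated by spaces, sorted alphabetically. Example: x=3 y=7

Step 1: thread A executes A1 (x = x + 1). Shared: x=3. PCs: A@1 B@0
Step 2: thread B executes B1 (x = 5). Shared: x=5. PCs: A@1 B@1
Step 3: thread B executes B2 (x = x + 4). Shared: x=9. PCs: A@1 B@2
Step 4: thread A executes A2 (x = x + 1). Shared: x=10. PCs: A@2 B@2

Answer: x=10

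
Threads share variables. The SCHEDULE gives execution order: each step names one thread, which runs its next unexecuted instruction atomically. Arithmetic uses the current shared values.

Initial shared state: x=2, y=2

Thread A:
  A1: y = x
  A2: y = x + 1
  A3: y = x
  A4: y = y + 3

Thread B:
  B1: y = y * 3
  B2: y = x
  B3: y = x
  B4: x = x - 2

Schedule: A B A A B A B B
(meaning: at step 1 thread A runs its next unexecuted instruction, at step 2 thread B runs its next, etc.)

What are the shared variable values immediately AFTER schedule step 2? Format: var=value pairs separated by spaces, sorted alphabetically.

Step 1: thread A executes A1 (y = x). Shared: x=2 y=2. PCs: A@1 B@0
Step 2: thread B executes B1 (y = y * 3). Shared: x=2 y=6. PCs: A@1 B@1

Answer: x=2 y=6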